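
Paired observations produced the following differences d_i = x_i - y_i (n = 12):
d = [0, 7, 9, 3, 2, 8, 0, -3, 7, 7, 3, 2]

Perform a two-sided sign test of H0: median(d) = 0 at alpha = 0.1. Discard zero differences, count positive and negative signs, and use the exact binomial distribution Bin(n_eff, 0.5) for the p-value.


Step 1: Discard zero differences. Original n = 12; n_eff = number of nonzero differences = 10.
Nonzero differences (with sign): +7, +9, +3, +2, +8, -3, +7, +7, +3, +2
Step 2: Count signs: positive = 9, negative = 1.
Step 3: Under H0: P(positive) = 0.5, so the number of positives S ~ Bin(10, 0.5).
Step 4: Two-sided exact p-value = sum of Bin(10,0.5) probabilities at or below the observed probability = 0.021484.
Step 5: alpha = 0.1. reject H0.

n_eff = 10, pos = 9, neg = 1, p = 0.021484, reject H0.


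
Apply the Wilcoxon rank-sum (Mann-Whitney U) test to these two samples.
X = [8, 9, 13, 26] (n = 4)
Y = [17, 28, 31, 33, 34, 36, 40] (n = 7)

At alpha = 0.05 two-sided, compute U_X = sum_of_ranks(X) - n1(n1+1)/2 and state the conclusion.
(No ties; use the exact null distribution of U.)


Step 1: Combine and sort all 11 observations; assign midranks.
sorted (value, group): (8,X), (9,X), (13,X), (17,Y), (26,X), (28,Y), (31,Y), (33,Y), (34,Y), (36,Y), (40,Y)
ranks: 8->1, 9->2, 13->3, 17->4, 26->5, 28->6, 31->7, 33->8, 34->9, 36->10, 40->11
Step 2: Rank sum for X: R1 = 1 + 2 + 3 + 5 = 11.
Step 3: U_X = R1 - n1(n1+1)/2 = 11 - 4*5/2 = 11 - 10 = 1.
       U_Y = n1*n2 - U_X = 28 - 1 = 27.
Step 4: No ties, so the exact null distribution of U (based on enumerating the C(11,4) = 330 equally likely rank assignments) gives the two-sided p-value.
Step 5: p-value = 0.012121; compare to alpha = 0.05. reject H0.

U_X = 1, p = 0.012121, reject H0 at alpha = 0.05.


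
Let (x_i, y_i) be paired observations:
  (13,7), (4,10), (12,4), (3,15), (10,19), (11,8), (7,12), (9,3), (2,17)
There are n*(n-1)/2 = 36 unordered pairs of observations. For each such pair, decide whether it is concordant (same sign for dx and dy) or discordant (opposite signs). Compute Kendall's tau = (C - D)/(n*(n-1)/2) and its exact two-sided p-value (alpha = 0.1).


Step 1: Enumerate the 36 unordered pairs (i,j) with i<j and classify each by sign(x_j-x_i) * sign(y_j-y_i).
  (1,2):dx=-9,dy=+3->D; (1,3):dx=-1,dy=-3->C; (1,4):dx=-10,dy=+8->D; (1,5):dx=-3,dy=+12->D
  (1,6):dx=-2,dy=+1->D; (1,7):dx=-6,dy=+5->D; (1,8):dx=-4,dy=-4->C; (1,9):dx=-11,dy=+10->D
  (2,3):dx=+8,dy=-6->D; (2,4):dx=-1,dy=+5->D; (2,5):dx=+6,dy=+9->C; (2,6):dx=+7,dy=-2->D
  (2,7):dx=+3,dy=+2->C; (2,8):dx=+5,dy=-7->D; (2,9):dx=-2,dy=+7->D; (3,4):dx=-9,dy=+11->D
  (3,5):dx=-2,dy=+15->D; (3,6):dx=-1,dy=+4->D; (3,7):dx=-5,dy=+8->D; (3,8):dx=-3,dy=-1->C
  (3,9):dx=-10,dy=+13->D; (4,5):dx=+7,dy=+4->C; (4,6):dx=+8,dy=-7->D; (4,7):dx=+4,dy=-3->D
  (4,8):dx=+6,dy=-12->D; (4,9):dx=-1,dy=+2->D; (5,6):dx=+1,dy=-11->D; (5,7):dx=-3,dy=-7->C
  (5,8):dx=-1,dy=-16->C; (5,9):dx=-8,dy=-2->C; (6,7):dx=-4,dy=+4->D; (6,8):dx=-2,dy=-5->C
  (6,9):dx=-9,dy=+9->D; (7,8):dx=+2,dy=-9->D; (7,9):dx=-5,dy=+5->D; (8,9):dx=-7,dy=+14->D
Step 2: C = 10, D = 26, total pairs = 36.
Step 3: tau = (C - D)/(n(n-1)/2) = (10 - 26)/36 = -0.444444.
Step 4: Exact two-sided p-value (enumerate n! = 362880 permutations of y under H0): p = 0.119439.
Step 5: alpha = 0.1. fail to reject H0.

tau_b = -0.4444 (C=10, D=26), p = 0.119439, fail to reject H0.


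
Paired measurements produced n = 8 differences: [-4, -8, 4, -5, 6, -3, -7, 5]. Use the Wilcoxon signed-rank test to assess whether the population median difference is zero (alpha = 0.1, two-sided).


Step 1: Drop any zero differences (none here) and take |d_i|.
|d| = [4, 8, 4, 5, 6, 3, 7, 5]
Step 2: Midrank |d_i| (ties get averaged ranks).
ranks: |4|->2.5, |8|->8, |4|->2.5, |5|->4.5, |6|->6, |3|->1, |7|->7, |5|->4.5
Step 3: Attach original signs; sum ranks with positive sign and with negative sign.
W+ = 2.5 + 6 + 4.5 = 13
W- = 2.5 + 8 + 4.5 + 1 + 7 = 23
(Check: W+ + W- = 36 should equal n(n+1)/2 = 36.)
Step 4: Test statistic W = min(W+, W-) = 13.
Step 5: Ties in |d|, so use the tie-corrected normal approximation.
        E[W] = n(n+1)/4 = 8*9/4 = 18.
        Tie groups: |d|=4 (t=2), |d|=5 (t=2); sum(t^3 - t) = 12.
        Var[W] = n(n+1)(2n+1)/24 - sum(t^3-t)/48 = 1224/24 - 12/48 = 50.75.
        z = (W - E[W]) / sqrt(Var[W]) = (13 - 18) / 7.1239 = -0.7019.
        Two-sided p = 2*Phi(z) = 0.482765.
Step 6: alpha = 0.1. fail to reject H0.

W+ = 13, W- = 23, W = min = 13, p = 0.482765, fail to reject H0.


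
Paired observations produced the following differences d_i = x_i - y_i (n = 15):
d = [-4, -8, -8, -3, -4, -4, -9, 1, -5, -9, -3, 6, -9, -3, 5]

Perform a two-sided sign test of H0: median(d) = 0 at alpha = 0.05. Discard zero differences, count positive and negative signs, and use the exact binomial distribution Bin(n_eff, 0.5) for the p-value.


Step 1: Discard zero differences. Original n = 15; n_eff = number of nonzero differences = 15.
Nonzero differences (with sign): -4, -8, -8, -3, -4, -4, -9, +1, -5, -9, -3, +6, -9, -3, +5
Step 2: Count signs: positive = 3, negative = 12.
Step 3: Under H0: P(positive) = 0.5, so the number of positives S ~ Bin(15, 0.5).
Step 4: Two-sided exact p-value = sum of Bin(15,0.5) probabilities at or below the observed probability = 0.035156.
Step 5: alpha = 0.05. reject H0.

n_eff = 15, pos = 3, neg = 12, p = 0.035156, reject H0.


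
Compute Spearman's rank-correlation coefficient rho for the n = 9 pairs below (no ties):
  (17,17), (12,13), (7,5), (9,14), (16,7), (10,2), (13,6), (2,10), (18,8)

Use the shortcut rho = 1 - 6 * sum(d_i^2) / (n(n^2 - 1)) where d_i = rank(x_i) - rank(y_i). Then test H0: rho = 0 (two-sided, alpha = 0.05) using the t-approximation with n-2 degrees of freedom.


Step 1: Rank x and y separately (midranks; no ties here).
rank(x): 17->8, 12->5, 7->2, 9->3, 16->7, 10->4, 13->6, 2->1, 18->9
rank(y): 17->9, 13->7, 5->2, 14->8, 7->4, 2->1, 6->3, 10->6, 8->5
Step 2: d_i = R_x(i) - R_y(i); compute d_i^2.
  (8-9)^2=1, (5-7)^2=4, (2-2)^2=0, (3-8)^2=25, (7-4)^2=9, (4-1)^2=9, (6-3)^2=9, (1-6)^2=25, (9-5)^2=16
sum(d^2) = 98.
Step 3: rho = 1 - 6*98 / (9*(9^2 - 1)) = 1 - 588/720 = 0.183333.
Step 4: Under H0, t = rho * sqrt((n-2)/(1-rho^2)) = 0.4934 ~ t(7).
Step 5: Two-sided p-value from the t-distribution with 7 df = 0.636820.
Step 6: alpha = 0.05. fail to reject H0.

rho = 0.1833, p = 0.636820, fail to reject H0 at alpha = 0.05.


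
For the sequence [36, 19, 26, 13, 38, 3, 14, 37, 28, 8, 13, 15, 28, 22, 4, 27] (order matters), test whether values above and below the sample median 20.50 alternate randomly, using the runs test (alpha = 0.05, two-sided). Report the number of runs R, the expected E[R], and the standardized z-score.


Step 1: Compute median = 20.50; label A = above, B = below.
Labels in order: ABABABBAABBBAABA  (n_A = 8, n_B = 8)
Step 2: Count runs R = 11.
Step 3: Under H0 (random ordering), E[R] = 2*n_A*n_B/(n_A+n_B) + 1 = 2*8*8/16 + 1 = 9.0000.
        Var[R] = 2*n_A*n_B*(2*n_A*n_B - n_A - n_B) / ((n_A+n_B)^2 * (n_A+n_B-1)) = 14336/3840 = 3.7333.
        SD[R] = 1.9322.
Step 4: Continuity-corrected z = (R - 0.5 - E[R]) / SD[R] = (11 - 0.5 - 9.0000) / 1.9322 = 0.7763.
Step 5: Two-sided p-value via normal approximation = 2*(1 - Phi(|z|)) = 0.437558.
Step 6: alpha = 0.05. fail to reject H0.

R = 11, z = 0.7763, p = 0.437558, fail to reject H0.


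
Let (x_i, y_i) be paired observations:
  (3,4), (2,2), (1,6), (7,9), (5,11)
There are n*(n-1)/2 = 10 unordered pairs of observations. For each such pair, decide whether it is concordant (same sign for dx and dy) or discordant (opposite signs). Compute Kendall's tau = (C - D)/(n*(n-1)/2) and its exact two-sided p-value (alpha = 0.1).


Step 1: Enumerate the 10 unordered pairs (i,j) with i<j and classify each by sign(x_j-x_i) * sign(y_j-y_i).
  (1,2):dx=-1,dy=-2->C; (1,3):dx=-2,dy=+2->D; (1,4):dx=+4,dy=+5->C; (1,5):dx=+2,dy=+7->C
  (2,3):dx=-1,dy=+4->D; (2,4):dx=+5,dy=+7->C; (2,5):dx=+3,dy=+9->C; (3,4):dx=+6,dy=+3->C
  (3,5):dx=+4,dy=+5->C; (4,5):dx=-2,dy=+2->D
Step 2: C = 7, D = 3, total pairs = 10.
Step 3: tau = (C - D)/(n(n-1)/2) = (7 - 3)/10 = 0.400000.
Step 4: Exact two-sided p-value (enumerate n! = 120 permutations of y under H0): p = 0.483333.
Step 5: alpha = 0.1. fail to reject H0.

tau_b = 0.4000 (C=7, D=3), p = 0.483333, fail to reject H0.


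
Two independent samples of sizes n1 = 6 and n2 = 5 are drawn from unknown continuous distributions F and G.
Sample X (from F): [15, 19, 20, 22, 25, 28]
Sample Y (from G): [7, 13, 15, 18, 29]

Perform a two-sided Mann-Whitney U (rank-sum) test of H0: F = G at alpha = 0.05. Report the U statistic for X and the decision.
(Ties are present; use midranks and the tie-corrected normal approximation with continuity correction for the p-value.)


Step 1: Combine and sort all 11 observations; assign midranks.
sorted (value, group): (7,Y), (13,Y), (15,X), (15,Y), (18,Y), (19,X), (20,X), (22,X), (25,X), (28,X), (29,Y)
ranks: 7->1, 13->2, 15->3.5, 15->3.5, 18->5, 19->6, 20->7, 22->8, 25->9, 28->10, 29->11
Step 2: Rank sum for X: R1 = 3.5 + 6 + 7 + 8 + 9 + 10 = 43.5.
Step 3: U_X = R1 - n1(n1+1)/2 = 43.5 - 6*7/2 = 43.5 - 21 = 22.5.
       U_Y = n1*n2 - U_X = 30 - 22.5 = 7.5.
Step 4: Ties are present, so use the tie-corrected normal approximation (with continuity correction) for the p-value.
Step 5: p-value = 0.200217; compare to alpha = 0.05. fail to reject H0.

U_X = 22.5, p = 0.200217, fail to reject H0 at alpha = 0.05.


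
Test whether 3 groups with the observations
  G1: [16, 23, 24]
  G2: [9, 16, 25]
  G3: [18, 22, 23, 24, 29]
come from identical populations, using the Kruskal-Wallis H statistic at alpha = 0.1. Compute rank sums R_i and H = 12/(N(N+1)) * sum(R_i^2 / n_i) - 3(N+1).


Step 1: Combine all N = 11 observations and assign midranks.
sorted (value, group, rank): (9,G2,1), (16,G1,2.5), (16,G2,2.5), (18,G3,4), (22,G3,5), (23,G1,6.5), (23,G3,6.5), (24,G1,8.5), (24,G3,8.5), (25,G2,10), (29,G3,11)
Step 2: Sum ranks within each group.
R_1 = 17.5 (n_1 = 3)
R_2 = 13.5 (n_2 = 3)
R_3 = 35 (n_3 = 5)
Step 3: H = 12/(N(N+1)) * sum(R_i^2/n_i) - 3(N+1)
     = 12/(11*12) * (17.5^2/3 + 13.5^2/3 + 35^2/5) - 3*12
     = 0.090909 * 407.833 - 36
     = 1.075758.
Step 4: Ties present; correction factor C = 1 - 18/(11^3 - 11) = 0.986364. Corrected H = 1.075758 / 0.986364 = 1.090630.
Step 5: Under H0, H ~ chi^2(2); p-value = 0.579659.
Step 6: alpha = 0.1. fail to reject H0.

H = 1.0906, df = 2, p = 0.579659, fail to reject H0.


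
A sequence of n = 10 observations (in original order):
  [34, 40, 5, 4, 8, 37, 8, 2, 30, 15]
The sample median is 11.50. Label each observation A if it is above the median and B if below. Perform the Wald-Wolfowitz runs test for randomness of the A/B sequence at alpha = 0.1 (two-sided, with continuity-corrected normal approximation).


Step 1: Compute median = 11.50; label A = above, B = below.
Labels in order: AABBBABBAA  (n_A = 5, n_B = 5)
Step 2: Count runs R = 5.
Step 3: Under H0 (random ordering), E[R] = 2*n_A*n_B/(n_A+n_B) + 1 = 2*5*5/10 + 1 = 6.0000.
        Var[R] = 2*n_A*n_B*(2*n_A*n_B - n_A - n_B) / ((n_A+n_B)^2 * (n_A+n_B-1)) = 2000/900 = 2.2222.
        SD[R] = 1.4907.
Step 4: Continuity-corrected z = (R + 0.5 - E[R]) / SD[R] = (5 + 0.5 - 6.0000) / 1.4907 = -0.3354.
Step 5: Two-sided p-value via normal approximation = 2*(1 - Phi(|z|)) = 0.737316.
Step 6: alpha = 0.1. fail to reject H0.

R = 5, z = -0.3354, p = 0.737316, fail to reject H0.


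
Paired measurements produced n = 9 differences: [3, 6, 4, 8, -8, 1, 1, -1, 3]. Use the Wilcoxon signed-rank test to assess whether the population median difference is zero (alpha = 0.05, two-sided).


Step 1: Drop any zero differences (none here) and take |d_i|.
|d| = [3, 6, 4, 8, 8, 1, 1, 1, 3]
Step 2: Midrank |d_i| (ties get averaged ranks).
ranks: |3|->4.5, |6|->7, |4|->6, |8|->8.5, |8|->8.5, |1|->2, |1|->2, |1|->2, |3|->4.5
Step 3: Attach original signs; sum ranks with positive sign and with negative sign.
W+ = 4.5 + 7 + 6 + 8.5 + 2 + 2 + 4.5 = 34.5
W- = 8.5 + 2 = 10.5
(Check: W+ + W- = 45 should equal n(n+1)/2 = 45.)
Step 4: Test statistic W = min(W+, W-) = 10.5.
Step 5: Ties in |d|, so use the tie-corrected normal approximation.
        E[W] = n(n+1)/4 = 9*10/4 = 22.5.
        Tie groups: |d|=1 (t=3), |d|=3 (t=2), |d|=8 (t=2); sum(t^3 - t) = 36.
        Var[W] = n(n+1)(2n+1)/24 - sum(t^3-t)/48 = 1710/24 - 36/48 = 70.5.
        z = (W - E[W]) / sqrt(Var[W]) = (10.5 - 22.5) / 8.3964 = -1.4292.
        Two-sided p = 2*Phi(z) = 0.152953.
Step 6: alpha = 0.05. fail to reject H0.

W+ = 34.5, W- = 10.5, W = min = 10.5, p = 0.152953, fail to reject H0.


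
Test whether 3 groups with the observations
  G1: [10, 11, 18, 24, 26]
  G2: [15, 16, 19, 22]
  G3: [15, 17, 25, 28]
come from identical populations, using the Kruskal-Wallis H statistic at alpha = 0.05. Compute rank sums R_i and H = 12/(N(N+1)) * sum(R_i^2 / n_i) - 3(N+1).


Step 1: Combine all N = 13 observations and assign midranks.
sorted (value, group, rank): (10,G1,1), (11,G1,2), (15,G2,3.5), (15,G3,3.5), (16,G2,5), (17,G3,6), (18,G1,7), (19,G2,8), (22,G2,9), (24,G1,10), (25,G3,11), (26,G1,12), (28,G3,13)
Step 2: Sum ranks within each group.
R_1 = 32 (n_1 = 5)
R_2 = 25.5 (n_2 = 4)
R_3 = 33.5 (n_3 = 4)
Step 3: H = 12/(N(N+1)) * sum(R_i^2/n_i) - 3(N+1)
     = 12/(13*14) * (32^2/5 + 25.5^2/4 + 33.5^2/4) - 3*14
     = 0.065934 * 647.925 - 42
     = 0.720330.
Step 4: Ties present; correction factor C = 1 - 6/(13^3 - 13) = 0.997253. Corrected H = 0.720330 / 0.997253 = 0.722314.
Step 5: Under H0, H ~ chi^2(2); p-value = 0.696870.
Step 6: alpha = 0.05. fail to reject H0.

H = 0.7223, df = 2, p = 0.696870, fail to reject H0.


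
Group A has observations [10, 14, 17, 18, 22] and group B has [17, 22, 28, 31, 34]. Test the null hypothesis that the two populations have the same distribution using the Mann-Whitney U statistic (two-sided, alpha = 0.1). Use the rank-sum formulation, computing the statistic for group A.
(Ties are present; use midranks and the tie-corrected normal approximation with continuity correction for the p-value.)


Step 1: Combine and sort all 10 observations; assign midranks.
sorted (value, group): (10,X), (14,X), (17,X), (17,Y), (18,X), (22,X), (22,Y), (28,Y), (31,Y), (34,Y)
ranks: 10->1, 14->2, 17->3.5, 17->3.5, 18->5, 22->6.5, 22->6.5, 28->8, 31->9, 34->10
Step 2: Rank sum for X: R1 = 1 + 2 + 3.5 + 5 + 6.5 = 18.
Step 3: U_X = R1 - n1(n1+1)/2 = 18 - 5*6/2 = 18 - 15 = 3.
       U_Y = n1*n2 - U_X = 25 - 3 = 22.
Step 4: Ties are present, so use the tie-corrected normal approximation (with continuity correction) for the p-value.
Step 5: p-value = 0.058553; compare to alpha = 0.1. reject H0.

U_X = 3, p = 0.058553, reject H0 at alpha = 0.1.


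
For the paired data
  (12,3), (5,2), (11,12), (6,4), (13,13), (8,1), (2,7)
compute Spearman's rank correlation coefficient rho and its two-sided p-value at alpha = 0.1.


Step 1: Rank x and y separately (midranks; no ties here).
rank(x): 12->6, 5->2, 11->5, 6->3, 13->7, 8->4, 2->1
rank(y): 3->3, 2->2, 12->6, 4->4, 13->7, 1->1, 7->5
Step 2: d_i = R_x(i) - R_y(i); compute d_i^2.
  (6-3)^2=9, (2-2)^2=0, (5-6)^2=1, (3-4)^2=1, (7-7)^2=0, (4-1)^2=9, (1-5)^2=16
sum(d^2) = 36.
Step 3: rho = 1 - 6*36 / (7*(7^2 - 1)) = 1 - 216/336 = 0.357143.
Step 4: Under H0, t = rho * sqrt((n-2)/(1-rho^2)) = 0.8550 ~ t(5).
Step 5: Two-sided p-value from the t-distribution with 5 df = 0.431611.
Step 6: alpha = 0.1. fail to reject H0.

rho = 0.3571, p = 0.431611, fail to reject H0 at alpha = 0.1.


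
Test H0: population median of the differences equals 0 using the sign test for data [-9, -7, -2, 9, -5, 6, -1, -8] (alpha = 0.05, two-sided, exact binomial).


Step 1: Discard zero differences. Original n = 8; n_eff = number of nonzero differences = 8.
Nonzero differences (with sign): -9, -7, -2, +9, -5, +6, -1, -8
Step 2: Count signs: positive = 2, negative = 6.
Step 3: Under H0: P(positive) = 0.5, so the number of positives S ~ Bin(8, 0.5).
Step 4: Two-sided exact p-value = sum of Bin(8,0.5) probabilities at or below the observed probability = 0.289062.
Step 5: alpha = 0.05. fail to reject H0.

n_eff = 8, pos = 2, neg = 6, p = 0.289062, fail to reject H0.


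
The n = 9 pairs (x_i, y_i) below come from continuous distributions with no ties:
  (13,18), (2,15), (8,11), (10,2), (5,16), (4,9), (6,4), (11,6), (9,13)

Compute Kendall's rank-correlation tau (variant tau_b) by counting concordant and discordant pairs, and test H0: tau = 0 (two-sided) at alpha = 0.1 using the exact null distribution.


Step 1: Enumerate the 36 unordered pairs (i,j) with i<j and classify each by sign(x_j-x_i) * sign(y_j-y_i).
  (1,2):dx=-11,dy=-3->C; (1,3):dx=-5,dy=-7->C; (1,4):dx=-3,dy=-16->C; (1,5):dx=-8,dy=-2->C
  (1,6):dx=-9,dy=-9->C; (1,7):dx=-7,dy=-14->C; (1,8):dx=-2,dy=-12->C; (1,9):dx=-4,dy=-5->C
  (2,3):dx=+6,dy=-4->D; (2,4):dx=+8,dy=-13->D; (2,5):dx=+3,dy=+1->C; (2,6):dx=+2,dy=-6->D
  (2,7):dx=+4,dy=-11->D; (2,8):dx=+9,dy=-9->D; (2,9):dx=+7,dy=-2->D; (3,4):dx=+2,dy=-9->D
  (3,5):dx=-3,dy=+5->D; (3,6):dx=-4,dy=-2->C; (3,7):dx=-2,dy=-7->C; (3,8):dx=+3,dy=-5->D
  (3,9):dx=+1,dy=+2->C; (4,5):dx=-5,dy=+14->D; (4,6):dx=-6,dy=+7->D; (4,7):dx=-4,dy=+2->D
  (4,8):dx=+1,dy=+4->C; (4,9):dx=-1,dy=+11->D; (5,6):dx=-1,dy=-7->C; (5,7):dx=+1,dy=-12->D
  (5,8):dx=+6,dy=-10->D; (5,9):dx=+4,dy=-3->D; (6,7):dx=+2,dy=-5->D; (6,8):dx=+7,dy=-3->D
  (6,9):dx=+5,dy=+4->C; (7,8):dx=+5,dy=+2->C; (7,9):dx=+3,dy=+9->C; (8,9):dx=-2,dy=+7->D
Step 2: C = 17, D = 19, total pairs = 36.
Step 3: tau = (C - D)/(n(n-1)/2) = (17 - 19)/36 = -0.055556.
Step 4: Exact two-sided p-value (enumerate n! = 362880 permutations of y under H0): p = 0.919455.
Step 5: alpha = 0.1. fail to reject H0.

tau_b = -0.0556 (C=17, D=19), p = 0.919455, fail to reject H0.


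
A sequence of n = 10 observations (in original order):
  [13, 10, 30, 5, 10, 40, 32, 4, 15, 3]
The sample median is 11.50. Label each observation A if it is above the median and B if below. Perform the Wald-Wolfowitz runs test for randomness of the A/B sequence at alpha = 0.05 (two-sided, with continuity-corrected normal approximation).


Step 1: Compute median = 11.50; label A = above, B = below.
Labels in order: ABABBAABAB  (n_A = 5, n_B = 5)
Step 2: Count runs R = 8.
Step 3: Under H0 (random ordering), E[R] = 2*n_A*n_B/(n_A+n_B) + 1 = 2*5*5/10 + 1 = 6.0000.
        Var[R] = 2*n_A*n_B*(2*n_A*n_B - n_A - n_B) / ((n_A+n_B)^2 * (n_A+n_B-1)) = 2000/900 = 2.2222.
        SD[R] = 1.4907.
Step 4: Continuity-corrected z = (R - 0.5 - E[R]) / SD[R] = (8 - 0.5 - 6.0000) / 1.4907 = 1.0062.
Step 5: Two-sided p-value via normal approximation = 2*(1 - Phi(|z|)) = 0.314305.
Step 6: alpha = 0.05. fail to reject H0.

R = 8, z = 1.0062, p = 0.314305, fail to reject H0.


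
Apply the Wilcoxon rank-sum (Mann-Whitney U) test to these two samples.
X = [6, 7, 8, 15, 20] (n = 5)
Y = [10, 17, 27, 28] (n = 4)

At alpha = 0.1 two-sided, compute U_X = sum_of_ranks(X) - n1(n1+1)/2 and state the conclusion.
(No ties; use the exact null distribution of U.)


Step 1: Combine and sort all 9 observations; assign midranks.
sorted (value, group): (6,X), (7,X), (8,X), (10,Y), (15,X), (17,Y), (20,X), (27,Y), (28,Y)
ranks: 6->1, 7->2, 8->3, 10->4, 15->5, 17->6, 20->7, 27->8, 28->9
Step 2: Rank sum for X: R1 = 1 + 2 + 3 + 5 + 7 = 18.
Step 3: U_X = R1 - n1(n1+1)/2 = 18 - 5*6/2 = 18 - 15 = 3.
       U_Y = n1*n2 - U_X = 20 - 3 = 17.
Step 4: No ties, so the exact null distribution of U (based on enumerating the C(9,5) = 126 equally likely rank assignments) gives the two-sided p-value.
Step 5: p-value = 0.111111; compare to alpha = 0.1. fail to reject H0.

U_X = 3, p = 0.111111, fail to reject H0 at alpha = 0.1.


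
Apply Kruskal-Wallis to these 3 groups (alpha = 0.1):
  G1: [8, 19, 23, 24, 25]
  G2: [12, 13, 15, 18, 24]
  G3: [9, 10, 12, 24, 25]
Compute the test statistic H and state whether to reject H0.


Step 1: Combine all N = 15 observations and assign midranks.
sorted (value, group, rank): (8,G1,1), (9,G3,2), (10,G3,3), (12,G2,4.5), (12,G3,4.5), (13,G2,6), (15,G2,7), (18,G2,8), (19,G1,9), (23,G1,10), (24,G1,12), (24,G2,12), (24,G3,12), (25,G1,14.5), (25,G3,14.5)
Step 2: Sum ranks within each group.
R_1 = 46.5 (n_1 = 5)
R_2 = 37.5 (n_2 = 5)
R_3 = 36 (n_3 = 5)
Step 3: H = 12/(N(N+1)) * sum(R_i^2/n_i) - 3(N+1)
     = 12/(15*16) * (46.5^2/5 + 37.5^2/5 + 36^2/5) - 3*16
     = 0.050000 * 972.9 - 48
     = 0.645000.
Step 4: Ties present; correction factor C = 1 - 36/(15^3 - 15) = 0.989286. Corrected H = 0.645000 / 0.989286 = 0.651986.
Step 5: Under H0, H ~ chi^2(2); p-value = 0.721810.
Step 6: alpha = 0.1. fail to reject H0.

H = 0.6520, df = 2, p = 0.721810, fail to reject H0.


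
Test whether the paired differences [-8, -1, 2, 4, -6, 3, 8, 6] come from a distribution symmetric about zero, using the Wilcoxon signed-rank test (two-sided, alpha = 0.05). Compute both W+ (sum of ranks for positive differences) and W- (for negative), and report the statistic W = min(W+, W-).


Step 1: Drop any zero differences (none here) and take |d_i|.
|d| = [8, 1, 2, 4, 6, 3, 8, 6]
Step 2: Midrank |d_i| (ties get averaged ranks).
ranks: |8|->7.5, |1|->1, |2|->2, |4|->4, |6|->5.5, |3|->3, |8|->7.5, |6|->5.5
Step 3: Attach original signs; sum ranks with positive sign and with negative sign.
W+ = 2 + 4 + 3 + 7.5 + 5.5 = 22
W- = 7.5 + 1 + 5.5 = 14
(Check: W+ + W- = 36 should equal n(n+1)/2 = 36.)
Step 4: Test statistic W = min(W+, W-) = 14.
Step 5: Ties in |d|, so use the tie-corrected normal approximation.
        E[W] = n(n+1)/4 = 8*9/4 = 18.
        Tie groups: |d|=6 (t=2), |d|=8 (t=2); sum(t^3 - t) = 12.
        Var[W] = n(n+1)(2n+1)/24 - sum(t^3-t)/48 = 1224/24 - 12/48 = 50.75.
        z = (W - E[W]) / sqrt(Var[W]) = (14 - 18) / 7.1239 = -0.5615.
        Two-sided p = 2*Phi(z) = 0.574464.
Step 6: alpha = 0.05. fail to reject H0.

W+ = 22, W- = 14, W = min = 14, p = 0.574464, fail to reject H0.


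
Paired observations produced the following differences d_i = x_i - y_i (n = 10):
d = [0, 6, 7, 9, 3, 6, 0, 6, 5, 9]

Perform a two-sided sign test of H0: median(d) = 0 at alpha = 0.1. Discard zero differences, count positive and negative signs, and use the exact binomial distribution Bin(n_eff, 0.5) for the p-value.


Step 1: Discard zero differences. Original n = 10; n_eff = number of nonzero differences = 8.
Nonzero differences (with sign): +6, +7, +9, +3, +6, +6, +5, +9
Step 2: Count signs: positive = 8, negative = 0.
Step 3: Under H0: P(positive) = 0.5, so the number of positives S ~ Bin(8, 0.5).
Step 4: Two-sided exact p-value = sum of Bin(8,0.5) probabilities at or below the observed probability = 0.007812.
Step 5: alpha = 0.1. reject H0.

n_eff = 8, pos = 8, neg = 0, p = 0.007812, reject H0.


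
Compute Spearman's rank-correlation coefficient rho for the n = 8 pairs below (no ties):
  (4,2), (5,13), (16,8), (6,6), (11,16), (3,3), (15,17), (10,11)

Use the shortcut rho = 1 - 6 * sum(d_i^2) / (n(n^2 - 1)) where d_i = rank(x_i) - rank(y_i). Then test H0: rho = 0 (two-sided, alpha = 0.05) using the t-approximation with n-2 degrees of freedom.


Step 1: Rank x and y separately (midranks; no ties here).
rank(x): 4->2, 5->3, 16->8, 6->4, 11->6, 3->1, 15->7, 10->5
rank(y): 2->1, 13->6, 8->4, 6->3, 16->7, 3->2, 17->8, 11->5
Step 2: d_i = R_x(i) - R_y(i); compute d_i^2.
  (2-1)^2=1, (3-6)^2=9, (8-4)^2=16, (4-3)^2=1, (6-7)^2=1, (1-2)^2=1, (7-8)^2=1, (5-5)^2=0
sum(d^2) = 30.
Step 3: rho = 1 - 6*30 / (8*(8^2 - 1)) = 1 - 180/504 = 0.642857.
Step 4: Under H0, t = rho * sqrt((n-2)/(1-rho^2)) = 2.0557 ~ t(6).
Step 5: Two-sided p-value from the t-distribution with 6 df = 0.085559.
Step 6: alpha = 0.05. fail to reject H0.

rho = 0.6429, p = 0.085559, fail to reject H0 at alpha = 0.05.


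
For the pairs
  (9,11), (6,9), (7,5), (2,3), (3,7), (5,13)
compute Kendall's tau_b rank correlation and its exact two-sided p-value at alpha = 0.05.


Step 1: Enumerate the 15 unordered pairs (i,j) with i<j and classify each by sign(x_j-x_i) * sign(y_j-y_i).
  (1,2):dx=-3,dy=-2->C; (1,3):dx=-2,dy=-6->C; (1,4):dx=-7,dy=-8->C; (1,5):dx=-6,dy=-4->C
  (1,6):dx=-4,dy=+2->D; (2,3):dx=+1,dy=-4->D; (2,4):dx=-4,dy=-6->C; (2,5):dx=-3,dy=-2->C
  (2,6):dx=-1,dy=+4->D; (3,4):dx=-5,dy=-2->C; (3,5):dx=-4,dy=+2->D; (3,6):dx=-2,dy=+8->D
  (4,5):dx=+1,dy=+4->C; (4,6):dx=+3,dy=+10->C; (5,6):dx=+2,dy=+6->C
Step 2: C = 10, D = 5, total pairs = 15.
Step 3: tau = (C - D)/(n(n-1)/2) = (10 - 5)/15 = 0.333333.
Step 4: Exact two-sided p-value (enumerate n! = 720 permutations of y under H0): p = 0.469444.
Step 5: alpha = 0.05. fail to reject H0.

tau_b = 0.3333 (C=10, D=5), p = 0.469444, fail to reject H0.


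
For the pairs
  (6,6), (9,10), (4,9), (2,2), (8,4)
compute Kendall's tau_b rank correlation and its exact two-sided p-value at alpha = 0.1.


Step 1: Enumerate the 10 unordered pairs (i,j) with i<j and classify each by sign(x_j-x_i) * sign(y_j-y_i).
  (1,2):dx=+3,dy=+4->C; (1,3):dx=-2,dy=+3->D; (1,4):dx=-4,dy=-4->C; (1,5):dx=+2,dy=-2->D
  (2,3):dx=-5,dy=-1->C; (2,4):dx=-7,dy=-8->C; (2,5):dx=-1,dy=-6->C; (3,4):dx=-2,dy=-7->C
  (3,5):dx=+4,dy=-5->D; (4,5):dx=+6,dy=+2->C
Step 2: C = 7, D = 3, total pairs = 10.
Step 3: tau = (C - D)/(n(n-1)/2) = (7 - 3)/10 = 0.400000.
Step 4: Exact two-sided p-value (enumerate n! = 120 permutations of y under H0): p = 0.483333.
Step 5: alpha = 0.1. fail to reject H0.

tau_b = 0.4000 (C=7, D=3), p = 0.483333, fail to reject H0.


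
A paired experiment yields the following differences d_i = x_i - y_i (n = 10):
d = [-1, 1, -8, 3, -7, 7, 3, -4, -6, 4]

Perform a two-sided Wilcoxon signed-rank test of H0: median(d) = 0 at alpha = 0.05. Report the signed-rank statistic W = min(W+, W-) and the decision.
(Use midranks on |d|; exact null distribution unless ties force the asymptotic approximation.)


Step 1: Drop any zero differences (none here) and take |d_i|.
|d| = [1, 1, 8, 3, 7, 7, 3, 4, 6, 4]
Step 2: Midrank |d_i| (ties get averaged ranks).
ranks: |1|->1.5, |1|->1.5, |8|->10, |3|->3.5, |7|->8.5, |7|->8.5, |3|->3.5, |4|->5.5, |6|->7, |4|->5.5
Step 3: Attach original signs; sum ranks with positive sign and with negative sign.
W+ = 1.5 + 3.5 + 8.5 + 3.5 + 5.5 = 22.5
W- = 1.5 + 10 + 8.5 + 5.5 + 7 = 32.5
(Check: W+ + W- = 55 should equal n(n+1)/2 = 55.)
Step 4: Test statistic W = min(W+, W-) = 22.5.
Step 5: Ties in |d|, so use the tie-corrected normal approximation.
        E[W] = n(n+1)/4 = 10*11/4 = 27.5.
        Tie groups: |d|=1 (t=2), |d|=3 (t=2), |d|=4 (t=2), |d|=7 (t=2); sum(t^3 - t) = 24.
        Var[W] = n(n+1)(2n+1)/24 - sum(t^3-t)/48 = 2310/24 - 24/48 = 95.75.
        z = (W - E[W]) / sqrt(Var[W]) = (22.5 - 27.5) / 9.7852 = -0.5110.
        Two-sided p = 2*Phi(z) = 0.609368.
Step 6: alpha = 0.05. fail to reject H0.

W+ = 22.5, W- = 32.5, W = min = 22.5, p = 0.609368, fail to reject H0.


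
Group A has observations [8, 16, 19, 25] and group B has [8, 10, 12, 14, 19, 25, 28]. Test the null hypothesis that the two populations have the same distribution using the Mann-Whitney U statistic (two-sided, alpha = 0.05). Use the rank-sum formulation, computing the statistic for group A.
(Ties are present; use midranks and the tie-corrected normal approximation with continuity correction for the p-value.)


Step 1: Combine and sort all 11 observations; assign midranks.
sorted (value, group): (8,X), (8,Y), (10,Y), (12,Y), (14,Y), (16,X), (19,X), (19,Y), (25,X), (25,Y), (28,Y)
ranks: 8->1.5, 8->1.5, 10->3, 12->4, 14->5, 16->6, 19->7.5, 19->7.5, 25->9.5, 25->9.5, 28->11
Step 2: Rank sum for X: R1 = 1.5 + 6 + 7.5 + 9.5 = 24.5.
Step 3: U_X = R1 - n1(n1+1)/2 = 24.5 - 4*5/2 = 24.5 - 10 = 14.5.
       U_Y = n1*n2 - U_X = 28 - 14.5 = 13.5.
Step 4: Ties are present, so use the tie-corrected normal approximation (with continuity correction) for the p-value.
Step 5: p-value = 1.000000; compare to alpha = 0.05. fail to reject H0.

U_X = 14.5, p = 1.000000, fail to reject H0 at alpha = 0.05.


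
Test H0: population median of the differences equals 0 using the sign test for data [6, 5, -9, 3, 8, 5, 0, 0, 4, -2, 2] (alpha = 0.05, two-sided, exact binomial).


Step 1: Discard zero differences. Original n = 11; n_eff = number of nonzero differences = 9.
Nonzero differences (with sign): +6, +5, -9, +3, +8, +5, +4, -2, +2
Step 2: Count signs: positive = 7, negative = 2.
Step 3: Under H0: P(positive) = 0.5, so the number of positives S ~ Bin(9, 0.5).
Step 4: Two-sided exact p-value = sum of Bin(9,0.5) probabilities at or below the observed probability = 0.179688.
Step 5: alpha = 0.05. fail to reject H0.

n_eff = 9, pos = 7, neg = 2, p = 0.179688, fail to reject H0.


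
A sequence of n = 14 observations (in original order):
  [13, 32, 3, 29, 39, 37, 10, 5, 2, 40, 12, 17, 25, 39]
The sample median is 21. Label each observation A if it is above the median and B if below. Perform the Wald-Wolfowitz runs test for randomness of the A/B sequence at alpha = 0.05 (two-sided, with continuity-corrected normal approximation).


Step 1: Compute median = 21; label A = above, B = below.
Labels in order: BABAAABBBABBAA  (n_A = 7, n_B = 7)
Step 2: Count runs R = 8.
Step 3: Under H0 (random ordering), E[R] = 2*n_A*n_B/(n_A+n_B) + 1 = 2*7*7/14 + 1 = 8.0000.
        Var[R] = 2*n_A*n_B*(2*n_A*n_B - n_A - n_B) / ((n_A+n_B)^2 * (n_A+n_B-1)) = 8232/2548 = 3.2308.
        SD[R] = 1.7974.
Step 4: R = E[R], so z = 0 with no continuity correction.
Step 5: Two-sided p-value via normal approximation = 2*(1 - Phi(|z|)) = 1.000000.
Step 6: alpha = 0.05. fail to reject H0.

R = 8, z = 0.0000, p = 1.000000, fail to reject H0.


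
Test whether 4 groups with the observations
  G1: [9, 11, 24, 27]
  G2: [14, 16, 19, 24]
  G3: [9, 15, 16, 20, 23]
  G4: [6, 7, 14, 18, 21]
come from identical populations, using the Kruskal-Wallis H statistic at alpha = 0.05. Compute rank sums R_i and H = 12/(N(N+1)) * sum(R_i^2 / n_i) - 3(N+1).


Step 1: Combine all N = 18 observations and assign midranks.
sorted (value, group, rank): (6,G4,1), (7,G4,2), (9,G1,3.5), (9,G3,3.5), (11,G1,5), (14,G2,6.5), (14,G4,6.5), (15,G3,8), (16,G2,9.5), (16,G3,9.5), (18,G4,11), (19,G2,12), (20,G3,13), (21,G4,14), (23,G3,15), (24,G1,16.5), (24,G2,16.5), (27,G1,18)
Step 2: Sum ranks within each group.
R_1 = 43 (n_1 = 4)
R_2 = 44.5 (n_2 = 4)
R_3 = 49 (n_3 = 5)
R_4 = 34.5 (n_4 = 5)
Step 3: H = 12/(N(N+1)) * sum(R_i^2/n_i) - 3(N+1)
     = 12/(18*19) * (43^2/4 + 44.5^2/4 + 49^2/5 + 34.5^2/5) - 3*19
     = 0.035088 * 1675.56 - 57
     = 1.791667.
Step 4: Ties present; correction factor C = 1 - 24/(18^3 - 18) = 0.995872. Corrected H = 1.791667 / 0.995872 = 1.799093.
Step 5: Under H0, H ~ chi^2(3); p-value = 0.615132.
Step 6: alpha = 0.05. fail to reject H0.

H = 1.7991, df = 3, p = 0.615132, fail to reject H0.


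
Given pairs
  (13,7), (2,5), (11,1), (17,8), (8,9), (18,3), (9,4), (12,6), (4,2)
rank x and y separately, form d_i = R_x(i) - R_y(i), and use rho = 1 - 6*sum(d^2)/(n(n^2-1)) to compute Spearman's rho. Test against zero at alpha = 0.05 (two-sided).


Step 1: Rank x and y separately (midranks; no ties here).
rank(x): 13->7, 2->1, 11->5, 17->8, 8->3, 18->9, 9->4, 12->6, 4->2
rank(y): 7->7, 5->5, 1->1, 8->8, 9->9, 3->3, 4->4, 6->6, 2->2
Step 2: d_i = R_x(i) - R_y(i); compute d_i^2.
  (7-7)^2=0, (1-5)^2=16, (5-1)^2=16, (8-8)^2=0, (3-9)^2=36, (9-3)^2=36, (4-4)^2=0, (6-6)^2=0, (2-2)^2=0
sum(d^2) = 104.
Step 3: rho = 1 - 6*104 / (9*(9^2 - 1)) = 1 - 624/720 = 0.133333.
Step 4: Under H0, t = rho * sqrt((n-2)/(1-rho^2)) = 0.3559 ~ t(7).
Step 5: Two-sided p-value from the t-distribution with 7 df = 0.732368.
Step 6: alpha = 0.05. fail to reject H0.

rho = 0.1333, p = 0.732368, fail to reject H0 at alpha = 0.05.


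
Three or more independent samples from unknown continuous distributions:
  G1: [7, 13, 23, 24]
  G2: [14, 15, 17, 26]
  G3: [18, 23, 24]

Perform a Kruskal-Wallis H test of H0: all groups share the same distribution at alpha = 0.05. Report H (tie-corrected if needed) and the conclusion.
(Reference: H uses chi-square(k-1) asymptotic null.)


Step 1: Combine all N = 11 observations and assign midranks.
sorted (value, group, rank): (7,G1,1), (13,G1,2), (14,G2,3), (15,G2,4), (17,G2,5), (18,G3,6), (23,G1,7.5), (23,G3,7.5), (24,G1,9.5), (24,G3,9.5), (26,G2,11)
Step 2: Sum ranks within each group.
R_1 = 20 (n_1 = 4)
R_2 = 23 (n_2 = 4)
R_3 = 23 (n_3 = 3)
Step 3: H = 12/(N(N+1)) * sum(R_i^2/n_i) - 3(N+1)
     = 12/(11*12) * (20^2/4 + 23^2/4 + 23^2/3) - 3*12
     = 0.090909 * 408.583 - 36
     = 1.143939.
Step 4: Ties present; correction factor C = 1 - 12/(11^3 - 11) = 0.990909. Corrected H = 1.143939 / 0.990909 = 1.154434.
Step 5: Under H0, H ~ chi^2(2); p-value = 0.561459.
Step 6: alpha = 0.05. fail to reject H0.

H = 1.1544, df = 2, p = 0.561459, fail to reject H0.


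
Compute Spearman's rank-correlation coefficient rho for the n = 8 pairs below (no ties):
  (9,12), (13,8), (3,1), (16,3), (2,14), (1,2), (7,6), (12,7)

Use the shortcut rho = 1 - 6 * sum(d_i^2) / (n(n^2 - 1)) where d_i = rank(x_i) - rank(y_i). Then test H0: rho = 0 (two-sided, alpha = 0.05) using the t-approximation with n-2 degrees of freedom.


Step 1: Rank x and y separately (midranks; no ties here).
rank(x): 9->5, 13->7, 3->3, 16->8, 2->2, 1->1, 7->4, 12->6
rank(y): 12->7, 8->6, 1->1, 3->3, 14->8, 2->2, 6->4, 7->5
Step 2: d_i = R_x(i) - R_y(i); compute d_i^2.
  (5-7)^2=4, (7-6)^2=1, (3-1)^2=4, (8-3)^2=25, (2-8)^2=36, (1-2)^2=1, (4-4)^2=0, (6-5)^2=1
sum(d^2) = 72.
Step 3: rho = 1 - 6*72 / (8*(8^2 - 1)) = 1 - 432/504 = 0.142857.
Step 4: Under H0, t = rho * sqrt((n-2)/(1-rho^2)) = 0.3536 ~ t(6).
Step 5: Two-sided p-value from the t-distribution with 6 df = 0.735765.
Step 6: alpha = 0.05. fail to reject H0.

rho = 0.1429, p = 0.735765, fail to reject H0 at alpha = 0.05.


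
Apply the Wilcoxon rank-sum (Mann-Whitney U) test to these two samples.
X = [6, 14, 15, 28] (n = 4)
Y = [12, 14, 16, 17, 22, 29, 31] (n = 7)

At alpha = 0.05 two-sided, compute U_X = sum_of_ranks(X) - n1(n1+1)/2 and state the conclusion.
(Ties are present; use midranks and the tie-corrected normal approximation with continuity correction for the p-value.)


Step 1: Combine and sort all 11 observations; assign midranks.
sorted (value, group): (6,X), (12,Y), (14,X), (14,Y), (15,X), (16,Y), (17,Y), (22,Y), (28,X), (29,Y), (31,Y)
ranks: 6->1, 12->2, 14->3.5, 14->3.5, 15->5, 16->6, 17->7, 22->8, 28->9, 29->10, 31->11
Step 2: Rank sum for X: R1 = 1 + 3.5 + 5 + 9 = 18.5.
Step 3: U_X = R1 - n1(n1+1)/2 = 18.5 - 4*5/2 = 18.5 - 10 = 8.5.
       U_Y = n1*n2 - U_X = 28 - 8.5 = 19.5.
Step 4: Ties are present, so use the tie-corrected normal approximation (with continuity correction) for the p-value.
Step 5: p-value = 0.343605; compare to alpha = 0.05. fail to reject H0.

U_X = 8.5, p = 0.343605, fail to reject H0 at alpha = 0.05.


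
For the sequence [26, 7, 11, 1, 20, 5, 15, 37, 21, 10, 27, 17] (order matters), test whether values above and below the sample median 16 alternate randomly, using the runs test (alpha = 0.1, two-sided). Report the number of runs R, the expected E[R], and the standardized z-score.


Step 1: Compute median = 16; label A = above, B = below.
Labels in order: ABBBABBAABAA  (n_A = 6, n_B = 6)
Step 2: Count runs R = 7.
Step 3: Under H0 (random ordering), E[R] = 2*n_A*n_B/(n_A+n_B) + 1 = 2*6*6/12 + 1 = 7.0000.
        Var[R] = 2*n_A*n_B*(2*n_A*n_B - n_A - n_B) / ((n_A+n_B)^2 * (n_A+n_B-1)) = 4320/1584 = 2.7273.
        SD[R] = 1.6514.
Step 4: R = E[R], so z = 0 with no continuity correction.
Step 5: Two-sided p-value via normal approximation = 2*(1 - Phi(|z|)) = 1.000000.
Step 6: alpha = 0.1. fail to reject H0.

R = 7, z = 0.0000, p = 1.000000, fail to reject H0.


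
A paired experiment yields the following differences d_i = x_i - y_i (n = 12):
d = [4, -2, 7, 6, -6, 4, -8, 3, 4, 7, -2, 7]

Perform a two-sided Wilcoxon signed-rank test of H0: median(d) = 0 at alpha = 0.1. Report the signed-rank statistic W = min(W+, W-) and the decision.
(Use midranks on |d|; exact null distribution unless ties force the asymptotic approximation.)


Step 1: Drop any zero differences (none here) and take |d_i|.
|d| = [4, 2, 7, 6, 6, 4, 8, 3, 4, 7, 2, 7]
Step 2: Midrank |d_i| (ties get averaged ranks).
ranks: |4|->5, |2|->1.5, |7|->10, |6|->7.5, |6|->7.5, |4|->5, |8|->12, |3|->3, |4|->5, |7|->10, |2|->1.5, |7|->10
Step 3: Attach original signs; sum ranks with positive sign and with negative sign.
W+ = 5 + 10 + 7.5 + 5 + 3 + 5 + 10 + 10 = 55.5
W- = 1.5 + 7.5 + 12 + 1.5 = 22.5
(Check: W+ + W- = 78 should equal n(n+1)/2 = 78.)
Step 4: Test statistic W = min(W+, W-) = 22.5.
Step 5: Ties in |d|, so use the tie-corrected normal approximation.
        E[W] = n(n+1)/4 = 12*13/4 = 39.
        Tie groups: |d|=2 (t=2), |d|=4 (t=3), |d|=6 (t=2), |d|=7 (t=3); sum(t^3 - t) = 60.
        Var[W] = n(n+1)(2n+1)/24 - sum(t^3-t)/48 = 3900/24 - 60/48 = 161.25.
        z = (W - E[W]) / sqrt(Var[W]) = (22.5 - 39) / 12.6984 = -1.2994.
        Two-sided p = 2*Phi(z) = 0.193816.
Step 6: alpha = 0.1. fail to reject H0.

W+ = 55.5, W- = 22.5, W = min = 22.5, p = 0.193816, fail to reject H0.


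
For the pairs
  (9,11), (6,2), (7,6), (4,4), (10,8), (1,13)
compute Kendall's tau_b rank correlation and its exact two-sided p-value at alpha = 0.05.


Step 1: Enumerate the 15 unordered pairs (i,j) with i<j and classify each by sign(x_j-x_i) * sign(y_j-y_i).
  (1,2):dx=-3,dy=-9->C; (1,3):dx=-2,dy=-5->C; (1,4):dx=-5,dy=-7->C; (1,5):dx=+1,dy=-3->D
  (1,6):dx=-8,dy=+2->D; (2,3):dx=+1,dy=+4->C; (2,4):dx=-2,dy=+2->D; (2,5):dx=+4,dy=+6->C
  (2,6):dx=-5,dy=+11->D; (3,4):dx=-3,dy=-2->C; (3,5):dx=+3,dy=+2->C; (3,6):dx=-6,dy=+7->D
  (4,5):dx=+6,dy=+4->C; (4,6):dx=-3,dy=+9->D; (5,6):dx=-9,dy=+5->D
Step 2: C = 8, D = 7, total pairs = 15.
Step 3: tau = (C - D)/(n(n-1)/2) = (8 - 7)/15 = 0.066667.
Step 4: Exact two-sided p-value (enumerate n! = 720 permutations of y under H0): p = 1.000000.
Step 5: alpha = 0.05. fail to reject H0.

tau_b = 0.0667 (C=8, D=7), p = 1.000000, fail to reject H0.


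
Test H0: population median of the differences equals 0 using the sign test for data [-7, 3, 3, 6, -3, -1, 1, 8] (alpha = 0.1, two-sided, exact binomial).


Step 1: Discard zero differences. Original n = 8; n_eff = number of nonzero differences = 8.
Nonzero differences (with sign): -7, +3, +3, +6, -3, -1, +1, +8
Step 2: Count signs: positive = 5, negative = 3.
Step 3: Under H0: P(positive) = 0.5, so the number of positives S ~ Bin(8, 0.5).
Step 4: Two-sided exact p-value = sum of Bin(8,0.5) probabilities at or below the observed probability = 0.726562.
Step 5: alpha = 0.1. fail to reject H0.

n_eff = 8, pos = 5, neg = 3, p = 0.726562, fail to reject H0.


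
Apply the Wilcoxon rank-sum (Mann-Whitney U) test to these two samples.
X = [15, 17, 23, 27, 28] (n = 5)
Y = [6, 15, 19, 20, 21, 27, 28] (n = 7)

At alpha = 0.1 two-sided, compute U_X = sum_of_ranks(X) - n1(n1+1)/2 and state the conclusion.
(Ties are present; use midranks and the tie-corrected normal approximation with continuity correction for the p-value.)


Step 1: Combine and sort all 12 observations; assign midranks.
sorted (value, group): (6,Y), (15,X), (15,Y), (17,X), (19,Y), (20,Y), (21,Y), (23,X), (27,X), (27,Y), (28,X), (28,Y)
ranks: 6->1, 15->2.5, 15->2.5, 17->4, 19->5, 20->6, 21->7, 23->8, 27->9.5, 27->9.5, 28->11.5, 28->11.5
Step 2: Rank sum for X: R1 = 2.5 + 4 + 8 + 9.5 + 11.5 = 35.5.
Step 3: U_X = R1 - n1(n1+1)/2 = 35.5 - 5*6/2 = 35.5 - 15 = 20.5.
       U_Y = n1*n2 - U_X = 35 - 20.5 = 14.5.
Step 4: Ties are present, so use the tie-corrected normal approximation (with continuity correction) for the p-value.
Step 5: p-value = 0.683167; compare to alpha = 0.1. fail to reject H0.

U_X = 20.5, p = 0.683167, fail to reject H0 at alpha = 0.1.


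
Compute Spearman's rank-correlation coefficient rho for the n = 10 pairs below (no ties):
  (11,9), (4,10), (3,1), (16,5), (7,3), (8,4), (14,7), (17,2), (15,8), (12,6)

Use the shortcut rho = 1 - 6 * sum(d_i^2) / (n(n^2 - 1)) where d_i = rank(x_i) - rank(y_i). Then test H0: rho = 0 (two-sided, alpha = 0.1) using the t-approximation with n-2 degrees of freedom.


Step 1: Rank x and y separately (midranks; no ties here).
rank(x): 11->5, 4->2, 3->1, 16->9, 7->3, 8->4, 14->7, 17->10, 15->8, 12->6
rank(y): 9->9, 10->10, 1->1, 5->5, 3->3, 4->4, 7->7, 2->2, 8->8, 6->6
Step 2: d_i = R_x(i) - R_y(i); compute d_i^2.
  (5-9)^2=16, (2-10)^2=64, (1-1)^2=0, (9-5)^2=16, (3-3)^2=0, (4-4)^2=0, (7-7)^2=0, (10-2)^2=64, (8-8)^2=0, (6-6)^2=0
sum(d^2) = 160.
Step 3: rho = 1 - 6*160 / (10*(10^2 - 1)) = 1 - 960/990 = 0.030303.
Step 4: Under H0, t = rho * sqrt((n-2)/(1-rho^2)) = 0.0857 ~ t(8).
Step 5: Two-sided p-value from the t-distribution with 8 df = 0.933773.
Step 6: alpha = 0.1. fail to reject H0.

rho = 0.0303, p = 0.933773, fail to reject H0 at alpha = 0.1.
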